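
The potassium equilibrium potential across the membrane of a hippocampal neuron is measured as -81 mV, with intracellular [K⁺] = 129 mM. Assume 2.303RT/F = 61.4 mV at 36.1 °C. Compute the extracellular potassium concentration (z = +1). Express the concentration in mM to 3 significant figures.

6.19 mM

Nernst: E = (61.4/1) · log₁₀([out]/[in]), so log₁₀([out]/[in]) = -81.0 × 1 / 61.4 = -1.3192.
[out]/[in] = 10^(-1.3192) = 0.04795.
[out] = 0.04795 × 129 = 6.185 mM.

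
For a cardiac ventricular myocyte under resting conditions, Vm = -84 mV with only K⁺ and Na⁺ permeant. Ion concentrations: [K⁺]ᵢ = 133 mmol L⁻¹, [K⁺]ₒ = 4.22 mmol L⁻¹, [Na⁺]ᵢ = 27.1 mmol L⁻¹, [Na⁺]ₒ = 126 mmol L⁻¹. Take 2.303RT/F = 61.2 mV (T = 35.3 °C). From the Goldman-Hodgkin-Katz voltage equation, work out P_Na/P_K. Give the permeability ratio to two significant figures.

0.011

Let α = P_Na/P_K. GHK: Vm = 61.2·log₁₀[(Kₒ + α·Naₒ)/(Kᵢ + α·Naᵢ)].
10^(Vm/61.2) = 10^(-84.0/61.2) = 0.042408
So 0.042408·(Kᵢ + α·Naᵢ) = Kₒ + α·Naₒ → α = (0.042408·133.0 − 4.22) / (126.0 − 0.042408·27.1)
α = (5.64 − 4.22) / (126.0 − 1.149) = 1.42/124.9 = 0.01138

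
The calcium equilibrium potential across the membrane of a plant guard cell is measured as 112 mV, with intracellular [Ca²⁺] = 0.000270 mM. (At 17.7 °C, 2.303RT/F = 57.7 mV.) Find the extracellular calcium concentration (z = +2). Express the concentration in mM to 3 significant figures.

Nernst: E = (57.7/2) · log₁₀([out]/[in]), so log₁₀([out]/[in]) = 112.0 × 2 / 57.7 = 3.8821.
[out]/[in] = 10^(3.8821) = 7623.
[out] = 7623 × 0.000270 = 2.058 mM.

2.06 mM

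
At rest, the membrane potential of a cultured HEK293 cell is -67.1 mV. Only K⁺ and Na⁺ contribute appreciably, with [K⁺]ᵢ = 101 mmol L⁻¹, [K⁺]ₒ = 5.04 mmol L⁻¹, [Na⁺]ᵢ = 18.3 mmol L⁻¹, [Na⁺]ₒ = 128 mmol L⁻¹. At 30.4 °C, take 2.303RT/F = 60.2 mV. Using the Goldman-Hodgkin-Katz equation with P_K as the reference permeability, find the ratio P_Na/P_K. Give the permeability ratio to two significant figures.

Let α = P_Na/P_K. GHK: Vm = 60.2·log₁₀[(Kₒ + α·Naₒ)/(Kᵢ + α·Naᵢ)].
10^(Vm/60.2) = 10^(-67.1/60.2) = 0.076804
So 0.076804·(Kᵢ + α·Naᵢ) = Kₒ + α·Naₒ → α = (0.076804·101.0 − 5.04) / (128.0 − 0.076804·18.3)
α = (7.757 − 5.04) / (128.0 − 1.406) = 2.717/126.6 = 0.02146

0.021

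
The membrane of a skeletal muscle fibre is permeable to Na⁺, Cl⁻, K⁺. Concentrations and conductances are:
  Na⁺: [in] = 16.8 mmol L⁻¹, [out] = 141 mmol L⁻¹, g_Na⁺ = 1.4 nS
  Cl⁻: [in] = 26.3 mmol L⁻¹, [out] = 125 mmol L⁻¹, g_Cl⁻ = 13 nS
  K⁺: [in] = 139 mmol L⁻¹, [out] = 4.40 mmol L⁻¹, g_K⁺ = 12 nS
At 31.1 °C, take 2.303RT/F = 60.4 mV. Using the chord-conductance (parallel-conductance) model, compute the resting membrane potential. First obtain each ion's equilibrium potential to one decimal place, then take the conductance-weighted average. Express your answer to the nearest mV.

E_Na⁺ = (60.4/1)·log₁₀(141/16.8) = 55.8 mV
E_Cl⁻ = (60.4/-1)·log₁₀(125/26.3) = -40.9 mV
E_K⁺ = (60.4/1)·log₁₀(4.40/139) = -90.6 mV
Vm = (Σ gᵢEᵢ)/(Σ gᵢ) = (1.4·55.8 + 13·-40.9 + 12·-90.6) / (1.4 + 13 + 12)
= -1540.78 / 26.4 = -58.36 mV

-58 mV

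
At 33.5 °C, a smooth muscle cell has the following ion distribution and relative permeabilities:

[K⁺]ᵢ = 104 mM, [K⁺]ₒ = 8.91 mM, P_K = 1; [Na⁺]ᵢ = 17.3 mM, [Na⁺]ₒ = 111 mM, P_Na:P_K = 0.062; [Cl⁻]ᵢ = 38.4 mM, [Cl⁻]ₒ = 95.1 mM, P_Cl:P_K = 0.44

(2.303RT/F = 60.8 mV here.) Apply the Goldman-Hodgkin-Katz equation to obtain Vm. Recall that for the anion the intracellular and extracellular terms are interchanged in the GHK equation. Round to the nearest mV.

Vm = 60.8 · log₁₀[(Σ P·[cation]ₒ + Σ P·[anion]ᵢ) / (Σ P·[cation]ᵢ + Σ P·[anion]ₒ)]
Numerator = 1×8.91 + 0.062×111 + 0.44×38.4 = 32.69
Denominator = 1×104 + 0.062×17.3 + 0.44×95.1 = 146.9
Vm = 60.8 · log₁₀(0.22249) = 60.8 × (-0.6527) = -39.68 mV

-40 mV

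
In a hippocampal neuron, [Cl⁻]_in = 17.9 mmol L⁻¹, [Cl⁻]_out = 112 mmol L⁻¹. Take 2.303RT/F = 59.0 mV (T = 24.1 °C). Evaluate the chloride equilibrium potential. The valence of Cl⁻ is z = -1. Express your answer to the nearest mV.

-47 mV

E = (59.0/z) · log₁₀([Cl⁻]_out/[Cl⁻]_in) with z = -1.
For an anion, dividing by z = -1 reverses the sign.
= (59.0/-1) · log₁₀(112/17.9) = -59.00 · log₁₀(6.257)
= -59.00 · (0.7964) = -46.99 mV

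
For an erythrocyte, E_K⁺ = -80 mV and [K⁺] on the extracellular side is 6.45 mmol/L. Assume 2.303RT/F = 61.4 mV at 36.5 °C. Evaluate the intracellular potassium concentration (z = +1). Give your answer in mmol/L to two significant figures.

Nernst: E = (61.4/1) · log₁₀([out]/[in]), so log₁₀([out]/[in]) = -80.0 × 1 / 61.4 = -1.3029.
[out]/[in] = 10^(-1.3029) = 0.04978.
[in] = 6.45 / 0.04978 = 129.6 mmol/L.

130 mmol/L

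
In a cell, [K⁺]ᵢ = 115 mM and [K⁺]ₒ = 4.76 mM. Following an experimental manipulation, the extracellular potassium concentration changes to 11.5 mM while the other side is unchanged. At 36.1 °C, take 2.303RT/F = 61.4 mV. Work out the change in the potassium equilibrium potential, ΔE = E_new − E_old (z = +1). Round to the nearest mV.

24 mV

E_old = (61.4/1)·log₁₀(4.76/115) = -84.92 mV
E_new = (61.4/1)·log₁₀(11.5/115) = -61.40 mV
ΔE = -61.40 − (-84.92) = 23.52 mV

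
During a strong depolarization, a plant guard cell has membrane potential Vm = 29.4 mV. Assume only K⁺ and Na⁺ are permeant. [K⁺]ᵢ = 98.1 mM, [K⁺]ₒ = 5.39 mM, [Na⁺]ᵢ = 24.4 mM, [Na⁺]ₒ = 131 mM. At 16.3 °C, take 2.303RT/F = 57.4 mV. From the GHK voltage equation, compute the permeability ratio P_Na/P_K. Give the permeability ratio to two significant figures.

6.1

Let α = P_Na/P_K. GHK: Vm = 57.4·log₁₀[(Kₒ + α·Naₒ)/(Kᵢ + α·Naᵢ)].
10^(Vm/57.4) = 10^(29.4/57.4) = 3.2523
So 3.2523·(Kᵢ + α·Naᵢ) = Kₒ + α·Naₒ → α = (3.2523·98.1 − 5.39) / (131.0 − 3.2523·24.4)
α = (319.1 − 5.39) / (131.0 − 79.36) = 313.7/51.64 = 6.074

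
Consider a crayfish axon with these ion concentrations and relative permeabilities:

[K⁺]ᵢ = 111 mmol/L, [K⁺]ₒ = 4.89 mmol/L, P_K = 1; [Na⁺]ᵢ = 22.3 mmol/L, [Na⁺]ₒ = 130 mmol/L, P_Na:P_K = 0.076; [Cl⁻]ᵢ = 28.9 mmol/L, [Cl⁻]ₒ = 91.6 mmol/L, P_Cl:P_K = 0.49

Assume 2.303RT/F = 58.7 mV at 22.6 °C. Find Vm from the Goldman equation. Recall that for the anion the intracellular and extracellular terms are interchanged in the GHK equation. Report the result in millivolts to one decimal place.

Vm = 58.7 · log₁₀[(Σ P·[cation]ₒ + Σ P·[anion]ᵢ) / (Σ P·[cation]ᵢ + Σ P·[anion]ₒ)]
Numerator = 1×4.89 + 0.076×130 + 0.49×28.9 = 28.93
Denominator = 1×111 + 0.076×22.3 + 0.49×91.6 = 157.6
Vm = 58.7 · log₁₀(0.1836) = 58.7 × (-0.7361) = -43.21 mV

-43.2 mV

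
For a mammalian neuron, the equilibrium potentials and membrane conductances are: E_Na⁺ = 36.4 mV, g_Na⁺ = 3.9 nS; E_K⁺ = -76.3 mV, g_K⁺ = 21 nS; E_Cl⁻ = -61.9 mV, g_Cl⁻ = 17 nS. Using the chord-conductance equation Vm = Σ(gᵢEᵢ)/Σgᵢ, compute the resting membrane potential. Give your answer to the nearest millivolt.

Σ gᵢEᵢ = 3.9·(36.4) + 21·(-76.3) + 17·(-61.9) = -2512.64
Σ gᵢ = 3.9 + 21 + 17 = 41.9
Vm = -2512.64 / 41.9 = -59.97 mV

-60 mV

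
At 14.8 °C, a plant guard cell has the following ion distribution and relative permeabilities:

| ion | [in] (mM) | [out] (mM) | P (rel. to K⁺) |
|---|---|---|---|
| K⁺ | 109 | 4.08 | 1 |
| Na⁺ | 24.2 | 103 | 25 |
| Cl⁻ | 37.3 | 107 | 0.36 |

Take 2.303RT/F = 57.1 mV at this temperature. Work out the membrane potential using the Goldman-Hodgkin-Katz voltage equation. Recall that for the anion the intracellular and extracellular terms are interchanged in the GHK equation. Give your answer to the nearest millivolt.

Vm = 57.1 · log₁₀[(Σ P·[cation]ₒ + Σ P·[anion]ᵢ) / (Σ P·[cation]ᵢ + Σ P·[anion]ₒ)]
Numerator = 1×4.08 + 25×103 + 0.36×37.3 = 2593
Denominator = 1×109 + 25×24.2 + 0.36×107 = 752.5
Vm = 57.1 · log₁₀(3.4451) = 57.1 × (0.5372) = 30.67 mV

31 mV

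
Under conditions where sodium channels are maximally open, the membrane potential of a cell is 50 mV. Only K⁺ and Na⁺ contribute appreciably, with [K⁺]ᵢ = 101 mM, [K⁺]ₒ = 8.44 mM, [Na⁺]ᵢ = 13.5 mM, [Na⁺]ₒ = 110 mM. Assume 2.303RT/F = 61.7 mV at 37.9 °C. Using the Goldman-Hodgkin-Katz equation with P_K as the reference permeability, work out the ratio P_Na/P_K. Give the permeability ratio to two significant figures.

28

Let α = P_Na/P_K. GHK: Vm = 61.7·log₁₀[(Kₒ + α·Naₒ)/(Kᵢ + α·Naᵢ)].
10^(Vm/61.7) = 10^(50.0/61.7) = 6.4621
So 6.4621·(Kᵢ + α·Naᵢ) = Kₒ + α·Naₒ → α = (6.4621·101.0 − 8.44) / (110.0 − 6.4621·13.5)
α = (652.7 − 8.44) / (110.0 − 87.24) = 644.2/22.76 = 28.3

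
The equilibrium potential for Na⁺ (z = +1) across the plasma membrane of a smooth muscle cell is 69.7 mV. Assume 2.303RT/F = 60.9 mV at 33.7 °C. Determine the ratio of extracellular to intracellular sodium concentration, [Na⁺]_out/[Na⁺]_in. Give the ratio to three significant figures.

13.9

log₁₀([out]/[in]) = E·z/(60.9) = 69.7 × 1 / 60.9 = 1.1445
[out]/[in] = 10^(1.1445) = 13.95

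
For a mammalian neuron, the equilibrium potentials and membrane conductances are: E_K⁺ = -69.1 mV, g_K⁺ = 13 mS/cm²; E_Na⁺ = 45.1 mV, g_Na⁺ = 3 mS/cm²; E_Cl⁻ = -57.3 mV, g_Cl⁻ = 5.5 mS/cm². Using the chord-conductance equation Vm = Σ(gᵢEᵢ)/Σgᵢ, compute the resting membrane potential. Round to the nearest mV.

Σ gᵢEᵢ = 13·(-69.1) + 3·(45.1) + 5.5·(-57.3) = -1078.15
Σ gᵢ = 13 + 3 + 5.5 = 21.5
Vm = -1078.15 / 21.5 = -50.15 mV

-50 mV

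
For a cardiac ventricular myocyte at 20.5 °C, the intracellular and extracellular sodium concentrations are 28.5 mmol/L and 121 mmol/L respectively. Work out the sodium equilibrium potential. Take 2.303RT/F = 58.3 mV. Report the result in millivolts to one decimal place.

E = (58.3/z) · log₁₀([Na⁺]_out/[Na⁺]_in) with z = +1.
= (58.3/1) · log₁₀(121/28.5) = 58.30 · log₁₀(4.246)
= 58.30 · (0.6279) = 36.61 mV

36.6 mV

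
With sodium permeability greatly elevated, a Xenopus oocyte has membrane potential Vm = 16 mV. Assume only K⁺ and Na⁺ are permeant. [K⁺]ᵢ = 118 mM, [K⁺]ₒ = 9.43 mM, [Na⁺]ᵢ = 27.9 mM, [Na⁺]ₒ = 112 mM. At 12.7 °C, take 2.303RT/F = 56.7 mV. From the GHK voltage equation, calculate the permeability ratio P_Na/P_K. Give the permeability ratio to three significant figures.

3.70

Let α = P_Na/P_K. GHK: Vm = 56.7·log₁₀[(Kₒ + α·Naₒ)/(Kᵢ + α·Naᵢ)].
10^(Vm/56.7) = 10^(16.0/56.7) = 1.9151
So 1.9151·(Kᵢ + α·Naᵢ) = Kₒ + α·Naₒ → α = (1.9151·118.0 − 9.43) / (112.0 − 1.9151·27.9)
α = (226 − 9.43) / (112.0 − 53.43) = 216.5/58.57 = 3.697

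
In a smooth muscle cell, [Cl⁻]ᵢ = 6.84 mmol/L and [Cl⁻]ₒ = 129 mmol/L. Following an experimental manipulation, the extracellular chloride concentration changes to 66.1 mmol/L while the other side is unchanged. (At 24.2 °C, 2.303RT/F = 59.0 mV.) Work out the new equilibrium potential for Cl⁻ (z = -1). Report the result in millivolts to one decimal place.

After the shift: [Cl⁻]_out = 66.1, [Cl⁻]_in = 6.84 mmol/L.
E_new = (59.0/-1)·log₁₀(66.1/6.84) = -59.00 · (0.9851) = -58.12 mV

-58.1 mV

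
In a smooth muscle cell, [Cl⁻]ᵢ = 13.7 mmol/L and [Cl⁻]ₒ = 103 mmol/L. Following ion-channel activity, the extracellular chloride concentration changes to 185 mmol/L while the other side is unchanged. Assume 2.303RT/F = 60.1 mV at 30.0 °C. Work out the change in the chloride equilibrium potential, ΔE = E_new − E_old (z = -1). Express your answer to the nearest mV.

-15 mV

E_old = (60.1/-1)·log₁₀(103/13.7) = -52.65 mV
E_new = (60.1/-1)·log₁₀(185/13.7) = -67.94 mV
ΔE = -67.94 − (-52.65) = -15.29 mV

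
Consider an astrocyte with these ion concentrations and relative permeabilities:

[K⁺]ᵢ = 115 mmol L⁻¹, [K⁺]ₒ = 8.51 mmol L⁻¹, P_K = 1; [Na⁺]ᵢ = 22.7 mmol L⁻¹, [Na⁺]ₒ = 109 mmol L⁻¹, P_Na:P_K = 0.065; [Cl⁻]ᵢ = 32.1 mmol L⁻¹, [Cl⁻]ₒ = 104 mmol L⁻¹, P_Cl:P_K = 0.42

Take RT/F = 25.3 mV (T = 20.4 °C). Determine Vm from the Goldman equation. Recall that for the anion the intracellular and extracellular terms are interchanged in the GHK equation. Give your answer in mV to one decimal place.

-43.2 mV

Vm = 25.3 · ln[(Σ P·[cation]ₒ + Σ P·[anion]ᵢ) / (Σ P·[cation]ᵢ + Σ P·[anion]ₒ)]
Numerator = 1×8.51 + 0.065×109 + 0.42×32.1 = 29.08
Denominator = 1×115 + 0.065×22.7 + 0.42×104 = 160.2
Vm = 25.3 · ln(0.18155) = 25.3 × (-1.7062) = -43.17 mV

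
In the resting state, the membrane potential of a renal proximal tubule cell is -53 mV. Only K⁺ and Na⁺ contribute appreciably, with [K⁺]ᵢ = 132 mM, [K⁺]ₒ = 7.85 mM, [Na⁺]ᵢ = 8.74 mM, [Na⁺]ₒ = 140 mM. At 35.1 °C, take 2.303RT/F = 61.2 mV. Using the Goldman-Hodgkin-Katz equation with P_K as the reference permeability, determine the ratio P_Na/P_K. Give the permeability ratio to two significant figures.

0.073

Let α = P_Na/P_K. GHK: Vm = 61.2·log₁₀[(Kₒ + α·Naₒ)/(Kᵢ + α·Naᵢ)].
10^(Vm/61.2) = 10^(-53.0/61.2) = 0.13614
So 0.13614·(Kᵢ + α·Naᵢ) = Kₒ + α·Naₒ → α = (0.13614·132.0 − 7.85) / (140.0 − 0.13614·8.74)
α = (17.97 − 7.85) / (140.0 − 1.19) = 10.12/138.8 = 0.07291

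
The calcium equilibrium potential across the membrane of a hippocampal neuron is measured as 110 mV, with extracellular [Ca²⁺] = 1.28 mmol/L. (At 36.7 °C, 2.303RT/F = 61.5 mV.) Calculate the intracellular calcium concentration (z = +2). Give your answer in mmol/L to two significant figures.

Nernst: E = (61.5/2) · log₁₀([out]/[in]), so log₁₀([out]/[in]) = 110.0 × 2 / 61.5 = 3.5772.
[out]/[in] = 10^(3.5772) = 3778.
[in] = 1.28 / 3778 = 0.0003388 mmol/L.

0.00034 mmol/L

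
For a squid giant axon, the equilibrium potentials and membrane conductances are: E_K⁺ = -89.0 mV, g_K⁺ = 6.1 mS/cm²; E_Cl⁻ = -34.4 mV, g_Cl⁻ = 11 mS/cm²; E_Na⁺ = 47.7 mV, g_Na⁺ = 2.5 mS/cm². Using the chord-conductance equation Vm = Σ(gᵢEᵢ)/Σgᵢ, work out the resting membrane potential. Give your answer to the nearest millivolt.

Σ gᵢEᵢ = 6.1·(-89.0) + 11·(-34.4) + 2.5·(47.7) = -802.05
Σ gᵢ = 6.1 + 11 + 2.5 = 19.6
Vm = -802.05 / 19.6 = -40.92 mV

-41 mV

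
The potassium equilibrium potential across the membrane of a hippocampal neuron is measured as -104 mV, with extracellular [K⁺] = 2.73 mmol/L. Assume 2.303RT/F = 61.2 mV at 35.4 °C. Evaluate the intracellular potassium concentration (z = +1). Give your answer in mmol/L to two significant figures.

140 mmol/L

Nernst: E = (61.2/1) · log₁₀([out]/[in]), so log₁₀([out]/[in]) = -104.0 × 1 / 61.2 = -1.6993.
[out]/[in] = 10^(-1.6993) = 0.01998.
[in] = 2.73 / 0.01998 = 136.6 mmol/L.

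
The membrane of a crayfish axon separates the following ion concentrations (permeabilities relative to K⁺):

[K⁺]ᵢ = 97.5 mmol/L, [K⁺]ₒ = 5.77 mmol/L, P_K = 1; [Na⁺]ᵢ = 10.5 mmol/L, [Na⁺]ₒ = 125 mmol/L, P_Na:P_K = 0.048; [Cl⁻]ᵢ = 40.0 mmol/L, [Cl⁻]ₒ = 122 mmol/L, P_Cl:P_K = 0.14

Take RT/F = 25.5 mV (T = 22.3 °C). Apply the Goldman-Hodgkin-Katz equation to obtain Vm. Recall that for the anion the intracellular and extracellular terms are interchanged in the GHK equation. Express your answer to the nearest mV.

Vm = 25.5 · ln[(Σ P·[cation]ₒ + Σ P·[anion]ᵢ) / (Σ P·[cation]ᵢ + Σ P·[anion]ₒ)]
Numerator = 1×5.77 + 0.048×125 + 0.14×40.0 = 17.37
Denominator = 1×97.5 + 0.048×10.5 + 0.14×122 = 115.1
Vm = 25.5 · ln(0.15093) = 25.5 × (-1.8909) = -48.22 mV

-48 mV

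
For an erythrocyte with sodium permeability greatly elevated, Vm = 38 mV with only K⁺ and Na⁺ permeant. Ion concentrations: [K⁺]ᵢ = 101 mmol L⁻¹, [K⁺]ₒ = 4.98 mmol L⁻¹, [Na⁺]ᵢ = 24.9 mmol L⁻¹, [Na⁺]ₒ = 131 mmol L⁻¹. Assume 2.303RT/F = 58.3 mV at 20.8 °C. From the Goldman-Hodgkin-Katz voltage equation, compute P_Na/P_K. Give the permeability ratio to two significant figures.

23

Let α = P_Na/P_K. GHK: Vm = 58.3·log₁₀[(Kₒ + α·Naₒ)/(Kᵢ + α·Naᵢ)].
10^(Vm/58.3) = 10^(38.0/58.3) = 4.4854
So 4.4854·(Kᵢ + α·Naᵢ) = Kₒ + α·Naₒ → α = (4.4854·101.0 − 4.98) / (131.0 − 4.4854·24.9)
α = (453 − 4.98) / (131.0 − 111.7) = 448/19.31 = 23.2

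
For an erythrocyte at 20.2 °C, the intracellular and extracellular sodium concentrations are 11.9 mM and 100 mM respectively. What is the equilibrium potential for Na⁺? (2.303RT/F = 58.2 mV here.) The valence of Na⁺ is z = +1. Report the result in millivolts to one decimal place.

E = (58.2/z) · log₁₀([Na⁺]_out/[Na⁺]_in) with z = +1.
= (58.2/1) · log₁₀(100/11.9) = 58.20 · log₁₀(8.403)
= 58.20 · (0.9245) = 53.80 mV

53.8 mV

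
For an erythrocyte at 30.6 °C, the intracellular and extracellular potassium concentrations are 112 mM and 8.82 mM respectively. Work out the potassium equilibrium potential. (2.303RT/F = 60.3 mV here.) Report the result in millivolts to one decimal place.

E = (60.3/z) · log₁₀([K⁺]_out/[K⁺]_in) with z = +1.
= (60.3/1) · log₁₀(8.82/112) = 60.30 · log₁₀(0.07875)
= 60.30 · (-1.1037) = -66.56 mV

-66.6 mV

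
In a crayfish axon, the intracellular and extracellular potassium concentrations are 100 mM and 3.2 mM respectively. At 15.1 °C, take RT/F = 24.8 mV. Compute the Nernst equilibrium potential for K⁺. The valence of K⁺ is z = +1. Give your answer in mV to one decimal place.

E = (24.8/z) · ln([K⁺]_out/[K⁺]_in) with z = +1.
= (24.8/1) · ln(3.2/100) = 24.80 · ln(0.032)
= 24.80 · (-3.4420) = -85.36 mV

-85.4 mV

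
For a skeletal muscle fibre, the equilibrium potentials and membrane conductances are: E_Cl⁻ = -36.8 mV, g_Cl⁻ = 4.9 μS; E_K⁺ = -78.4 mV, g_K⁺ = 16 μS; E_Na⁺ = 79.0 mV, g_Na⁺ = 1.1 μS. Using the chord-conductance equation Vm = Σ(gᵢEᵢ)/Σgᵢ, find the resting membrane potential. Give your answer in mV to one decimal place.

Σ gᵢEᵢ = 4.9·(-36.8) + 16·(-78.4) + 1.1·(79.0) = -1347.82
Σ gᵢ = 4.9 + 16 + 1.1 = 22
Vm = -1347.82 / 22 = -61.26 mV

-61.3 mV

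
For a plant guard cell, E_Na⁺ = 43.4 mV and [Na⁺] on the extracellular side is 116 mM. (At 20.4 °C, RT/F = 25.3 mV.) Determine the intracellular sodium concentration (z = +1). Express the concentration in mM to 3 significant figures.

20.9 mM

Nernst: E = (25.3/1) · ln([out]/[in]), so ln([out]/[in]) = 43.4 × 1 / 25.3 = 1.7154.
[out]/[in] = e^(1.7154) = 5.559.
[in] = 116 / 5.559 = 20.87 mM.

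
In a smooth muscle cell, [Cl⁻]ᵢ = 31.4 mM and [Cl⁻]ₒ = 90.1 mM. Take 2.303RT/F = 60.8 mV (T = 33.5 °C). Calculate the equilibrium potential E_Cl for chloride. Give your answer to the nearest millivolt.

-28 mV

E = (60.8/z) · log₁₀([Cl⁻]_out/[Cl⁻]_in) with z = -1.
For an anion, dividing by z = -1 reverses the sign.
= (60.8/-1) · log₁₀(90.1/31.4) = -60.80 · log₁₀(2.869)
= -60.80 · (0.4578) = -27.83 mV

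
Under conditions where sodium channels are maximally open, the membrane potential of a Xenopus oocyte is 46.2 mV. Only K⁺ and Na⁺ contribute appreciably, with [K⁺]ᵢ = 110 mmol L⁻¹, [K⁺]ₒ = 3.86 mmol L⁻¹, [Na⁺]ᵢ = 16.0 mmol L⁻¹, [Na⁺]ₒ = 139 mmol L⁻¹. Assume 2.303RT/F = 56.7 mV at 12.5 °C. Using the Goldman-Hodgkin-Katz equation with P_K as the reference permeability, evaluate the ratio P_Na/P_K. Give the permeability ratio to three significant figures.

20.7

Let α = P_Na/P_K. GHK: Vm = 56.7·log₁₀[(Kₒ + α·Naₒ)/(Kᵢ + α·Naᵢ)].
10^(Vm/56.7) = 10^(46.2/56.7) = 6.5285
So 6.5285·(Kᵢ + α·Naᵢ) = Kₒ + α·Naₒ → α = (6.5285·110.0 − 3.86) / (139.0 − 6.5285·16.0)
α = (718.1 − 3.86) / (139.0 − 104.5) = 714.3/34.54 = 20.68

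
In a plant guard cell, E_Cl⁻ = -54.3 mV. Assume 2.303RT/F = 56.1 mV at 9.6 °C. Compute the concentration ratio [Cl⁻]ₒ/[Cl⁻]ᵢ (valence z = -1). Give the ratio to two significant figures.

9.3

log₁₀([out]/[in]) = E·z/(56.1) = -54.3 × -1 / 56.1 = 0.9679
[out]/[in] = 10^(0.9679) = 9.288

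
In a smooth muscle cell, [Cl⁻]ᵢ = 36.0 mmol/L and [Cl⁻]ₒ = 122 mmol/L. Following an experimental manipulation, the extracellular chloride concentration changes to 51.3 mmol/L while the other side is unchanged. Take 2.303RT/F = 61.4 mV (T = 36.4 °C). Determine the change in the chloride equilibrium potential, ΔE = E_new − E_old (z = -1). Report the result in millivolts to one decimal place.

23.1 mV

E_old = (61.4/-1)·log₁₀(122/36.0) = -32.55 mV
E_new = (61.4/-1)·log₁₀(51.3/36.0) = -9.44 mV
ΔE = -9.44 − (-32.55) = 23.10 mV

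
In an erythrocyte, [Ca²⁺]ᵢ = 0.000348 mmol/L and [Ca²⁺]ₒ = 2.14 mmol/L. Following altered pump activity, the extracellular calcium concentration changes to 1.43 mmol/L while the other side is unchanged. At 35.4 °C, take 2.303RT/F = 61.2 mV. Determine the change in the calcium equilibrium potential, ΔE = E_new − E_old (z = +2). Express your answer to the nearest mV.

-5 mV

E_old = (61.2/2)·log₁₀(2.14/0.000348) = 115.94 mV
E_new = (61.2/2)·log₁₀(1.43/0.000348) = 110.58 mV
ΔE = 110.58 − (115.94) = -5.36 mV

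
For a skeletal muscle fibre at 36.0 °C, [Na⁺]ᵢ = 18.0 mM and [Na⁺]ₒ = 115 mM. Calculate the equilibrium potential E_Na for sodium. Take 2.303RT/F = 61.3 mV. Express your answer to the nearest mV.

E = (61.3/z) · log₁₀([Na⁺]_out/[Na⁺]_in) with z = +1.
= (61.3/1) · log₁₀(115/18.0) = 61.30 · log₁₀(6.389)
= 61.30 · (0.8054) = 49.37 mV

49 mV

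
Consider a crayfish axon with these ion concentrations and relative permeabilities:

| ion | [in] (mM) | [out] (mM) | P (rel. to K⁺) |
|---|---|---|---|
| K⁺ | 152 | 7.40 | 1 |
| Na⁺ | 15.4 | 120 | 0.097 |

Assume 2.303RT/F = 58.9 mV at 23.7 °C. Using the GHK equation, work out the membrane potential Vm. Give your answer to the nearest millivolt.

Vm = 58.9 · log₁₀[(Σ P·[cation]ₒ + Σ P·[anion]ᵢ) / (Σ P·[cation]ᵢ + Σ P·[anion]ₒ)]
Numerator = 1×7.40 + 0.097×120 = 19.04
Denominator = 1×152 + 0.097×15.4 = 153.5
Vm = 58.9 · log₁₀(0.12404) = 58.9 × (-0.9064) = -53.39 mV

-53 mV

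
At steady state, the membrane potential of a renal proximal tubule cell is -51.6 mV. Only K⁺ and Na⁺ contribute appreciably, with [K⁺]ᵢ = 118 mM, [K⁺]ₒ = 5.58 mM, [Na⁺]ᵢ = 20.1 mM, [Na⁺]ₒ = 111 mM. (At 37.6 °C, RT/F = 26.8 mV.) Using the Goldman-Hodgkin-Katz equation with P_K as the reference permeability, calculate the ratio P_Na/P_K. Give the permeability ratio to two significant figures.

0.11

Let α = P_Na/P_K. GHK: Vm = 26.8·ln[(Kₒ + α·Naₒ)/(Kᵢ + α·Naᵢ)].
e^(Vm/26.8) = e^(-51.6/26.8) = 0.14582
So 0.14582·(Kᵢ + α·Naᵢ) = Kₒ + α·Naₒ → α = (0.14582·118.0 − 5.58) / (111.0 − 0.14582·20.1)
α = (17.21 − 5.58) / (111.0 − 2.931) = 11.63/108.1 = 0.1076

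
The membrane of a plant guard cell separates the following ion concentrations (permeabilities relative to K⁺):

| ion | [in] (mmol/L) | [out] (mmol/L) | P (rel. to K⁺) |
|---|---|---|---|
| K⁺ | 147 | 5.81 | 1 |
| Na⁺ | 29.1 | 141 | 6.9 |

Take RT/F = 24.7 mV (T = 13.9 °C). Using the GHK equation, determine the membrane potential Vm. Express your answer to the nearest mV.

Vm = 24.7 · ln[(Σ P·[cation]ₒ + Σ P·[anion]ᵢ) / (Σ P·[cation]ᵢ + Σ P·[anion]ₒ)]
Numerator = 1×5.81 + 6.9×141 = 978.7
Denominator = 1×147 + 6.9×29.1 = 347.8
Vm = 24.7 · ln(2.8141) = 24.7 × (1.0346) = 25.56 mV

26 mV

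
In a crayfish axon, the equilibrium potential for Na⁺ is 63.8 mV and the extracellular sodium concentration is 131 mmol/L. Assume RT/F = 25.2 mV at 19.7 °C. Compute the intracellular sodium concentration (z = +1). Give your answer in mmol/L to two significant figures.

10 mmol/L

Nernst: E = (25.2/1) · ln([out]/[in]), so ln([out]/[in]) = 63.8 × 1 / 25.2 = 2.5317.
[out]/[in] = e^(2.5317) = 12.58.
[in] = 131 / 12.58 = 10.42 mmol/L.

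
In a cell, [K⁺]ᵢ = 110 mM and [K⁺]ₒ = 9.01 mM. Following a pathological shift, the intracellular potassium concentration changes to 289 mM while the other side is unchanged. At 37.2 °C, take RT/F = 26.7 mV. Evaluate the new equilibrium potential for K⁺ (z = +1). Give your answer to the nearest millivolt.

-93 mV

After the shift: [K⁺]_out = 9.01, [K⁺]_in = 289 mM.
E_new = (26.7/1)·ln(9.01/289) = 26.70 · (-3.4681) = -92.60 mV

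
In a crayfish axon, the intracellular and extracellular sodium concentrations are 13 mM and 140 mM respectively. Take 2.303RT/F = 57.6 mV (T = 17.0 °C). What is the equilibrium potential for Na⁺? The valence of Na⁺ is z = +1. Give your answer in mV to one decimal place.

59.5 mV

E = (57.6/z) · log₁₀([Na⁺]_out/[Na⁺]_in) with z = +1.
= (57.6/1) · log₁₀(140/13) = 57.60 · log₁₀(10.77)
= 57.60 · (1.0322) = 59.45 mV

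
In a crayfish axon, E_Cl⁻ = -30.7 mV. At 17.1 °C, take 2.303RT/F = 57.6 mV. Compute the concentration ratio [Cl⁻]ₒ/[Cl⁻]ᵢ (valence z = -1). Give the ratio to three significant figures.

log₁₀([out]/[in]) = E·z/(57.6) = -30.7 × -1 / 57.6 = 0.5330
[out]/[in] = 10^(0.5330) = 3.412

3.41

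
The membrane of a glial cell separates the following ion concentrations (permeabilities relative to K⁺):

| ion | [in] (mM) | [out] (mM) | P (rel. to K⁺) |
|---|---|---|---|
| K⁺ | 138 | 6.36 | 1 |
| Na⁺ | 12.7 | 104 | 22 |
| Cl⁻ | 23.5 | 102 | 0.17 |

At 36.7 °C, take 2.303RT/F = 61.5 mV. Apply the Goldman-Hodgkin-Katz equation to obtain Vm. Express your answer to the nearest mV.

44 mV

Vm = 61.5 · log₁₀[(Σ P·[cation]ₒ + Σ P·[anion]ᵢ) / (Σ P·[cation]ᵢ + Σ P·[anion]ₒ)]
Numerator = 1×6.36 + 22×104 + 0.17×23.5 = 2298
Denominator = 1×138 + 22×12.7 + 0.17×102 = 434.7
Vm = 61.5 · log₁₀(5.2867) = 61.5 × (0.7232) = 44.48 mV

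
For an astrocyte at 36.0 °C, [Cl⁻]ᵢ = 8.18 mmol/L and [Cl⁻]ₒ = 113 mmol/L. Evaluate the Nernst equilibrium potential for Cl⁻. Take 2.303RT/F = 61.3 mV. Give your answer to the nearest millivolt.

E = (61.3/z) · log₁₀([Cl⁻]_out/[Cl⁻]_in) with z = -1.
For an anion, dividing by z = -1 reverses the sign.
= (61.3/-1) · log₁₀(113/8.18) = -61.30 · log₁₀(13.81)
= -61.30 · (1.1403) = -69.90 mV

-70 mV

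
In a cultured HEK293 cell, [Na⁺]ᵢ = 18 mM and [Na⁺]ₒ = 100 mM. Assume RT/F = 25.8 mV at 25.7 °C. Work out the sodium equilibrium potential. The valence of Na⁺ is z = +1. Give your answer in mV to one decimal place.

E = (25.8/z) · ln([Na⁺]_out/[Na⁺]_in) with z = +1.
= (25.8/1) · ln(100/18) = 25.80 · ln(5.556)
= 25.80 · (1.7148) = 44.24 mV

44.2 mV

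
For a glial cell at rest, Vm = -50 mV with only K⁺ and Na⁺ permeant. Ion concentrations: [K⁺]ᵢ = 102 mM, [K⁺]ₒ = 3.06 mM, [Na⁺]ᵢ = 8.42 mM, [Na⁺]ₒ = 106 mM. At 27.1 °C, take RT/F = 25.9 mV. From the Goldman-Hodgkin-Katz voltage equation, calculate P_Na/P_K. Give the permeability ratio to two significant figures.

0.11

Let α = P_Na/P_K. GHK: Vm = 25.9·ln[(Kₒ + α·Naₒ)/(Kᵢ + α·Naᵢ)].
e^(Vm/25.9) = e^(-50.0/25.9) = 0.14508
So 0.14508·(Kᵢ + α·Naᵢ) = Kₒ + α·Naₒ → α = (0.14508·102.0 − 3.06) / (106.0 − 0.14508·8.42)
α = (14.8 − 3.06) / (106.0 − 1.222) = 11.74/104.8 = 0.112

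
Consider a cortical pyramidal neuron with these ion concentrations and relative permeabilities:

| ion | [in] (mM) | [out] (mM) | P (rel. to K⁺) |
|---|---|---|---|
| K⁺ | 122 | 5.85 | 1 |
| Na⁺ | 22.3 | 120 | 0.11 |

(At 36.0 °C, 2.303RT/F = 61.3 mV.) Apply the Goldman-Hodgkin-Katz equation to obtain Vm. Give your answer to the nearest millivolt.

-50 mV

Vm = 61.3 · log₁₀[(Σ P·[cation]ₒ + Σ P·[anion]ᵢ) / (Σ P·[cation]ᵢ + Σ P·[anion]ₒ)]
Numerator = 1×5.85 + 0.11×120 = 19.05
Denominator = 1×122 + 0.11×22.3 = 124.5
Vm = 61.3 · log₁₀(0.15307) = 61.3 × (-0.8151) = -49.97 mV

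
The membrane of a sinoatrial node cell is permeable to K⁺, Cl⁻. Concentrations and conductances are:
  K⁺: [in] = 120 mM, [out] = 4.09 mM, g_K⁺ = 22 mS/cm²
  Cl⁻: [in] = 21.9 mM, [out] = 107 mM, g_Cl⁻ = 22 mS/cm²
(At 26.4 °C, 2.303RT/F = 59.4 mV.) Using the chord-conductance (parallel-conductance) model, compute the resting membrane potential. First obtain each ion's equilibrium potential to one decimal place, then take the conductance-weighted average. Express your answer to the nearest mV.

E_K⁺ = (59.4/1)·log₁₀(4.09/120) = -87.2 mV
E_Cl⁻ = (59.4/-1)·log₁₀(107/21.9) = -40.9 mV
Vm = (Σ gᵢEᵢ)/(Σ gᵢ) = (22·-87.2 + 22·-40.9) / (22 + 22)
= -2818.20 / 44 = -64.05 mV

-64 mV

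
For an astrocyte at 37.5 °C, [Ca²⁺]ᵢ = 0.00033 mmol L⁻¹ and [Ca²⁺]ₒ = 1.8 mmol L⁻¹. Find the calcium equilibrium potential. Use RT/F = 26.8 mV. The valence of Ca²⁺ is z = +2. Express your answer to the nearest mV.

E = (26.8/z) · ln([Ca²⁺]_out/[Ca²⁺]_in) with z = +2.
= (26.8/2) · ln(1.8/0.00033) = 13.40 · ln(5455)
= 13.40 · (8.6042) = 115.30 mV

115 mV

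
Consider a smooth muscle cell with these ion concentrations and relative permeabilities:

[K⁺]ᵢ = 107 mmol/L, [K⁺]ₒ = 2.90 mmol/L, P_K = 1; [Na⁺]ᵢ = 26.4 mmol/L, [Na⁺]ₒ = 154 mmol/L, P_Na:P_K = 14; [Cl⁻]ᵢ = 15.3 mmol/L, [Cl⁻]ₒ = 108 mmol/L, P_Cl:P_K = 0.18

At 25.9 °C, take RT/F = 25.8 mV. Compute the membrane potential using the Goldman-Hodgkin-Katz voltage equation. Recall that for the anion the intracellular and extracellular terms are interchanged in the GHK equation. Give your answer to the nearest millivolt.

Vm = 25.8 · ln[(Σ P·[cation]ₒ + Σ P·[anion]ᵢ) / (Σ P·[cation]ᵢ + Σ P·[anion]ₒ)]
Numerator = 1×2.90 + 14×154 + 0.18×15.3 = 2162
Denominator = 1×107 + 14×26.4 + 0.18×108 = 496
Vm = 25.8 · ln(4.3578) = 25.8 × (1.4720) = 37.98 mV

38 mV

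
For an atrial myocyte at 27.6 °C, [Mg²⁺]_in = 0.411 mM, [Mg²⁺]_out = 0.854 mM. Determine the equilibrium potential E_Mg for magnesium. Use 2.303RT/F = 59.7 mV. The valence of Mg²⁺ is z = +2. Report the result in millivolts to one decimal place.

9.5 mV

E = (59.7/z) · log₁₀([Mg²⁺]_out/[Mg²⁺]_in) with z = +2.
= (59.7/2) · log₁₀(0.854/0.411) = 29.85 · log₁₀(2.078)
= 29.85 · (0.3176) = 9.48 mV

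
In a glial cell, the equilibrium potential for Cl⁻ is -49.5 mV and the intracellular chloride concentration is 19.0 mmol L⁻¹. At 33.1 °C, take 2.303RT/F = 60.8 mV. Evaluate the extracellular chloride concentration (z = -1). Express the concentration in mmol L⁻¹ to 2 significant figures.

Nernst: E = (60.8/-1) · log₁₀([out]/[in]), so log₁₀([out]/[in]) = -49.5 × -1 / 60.8 = 0.8141.
[out]/[in] = 10^(0.8141) = 6.518.
[out] = 6.518 × 19.0 = 123.9 mmol L⁻¹.

120 mmol L⁻¹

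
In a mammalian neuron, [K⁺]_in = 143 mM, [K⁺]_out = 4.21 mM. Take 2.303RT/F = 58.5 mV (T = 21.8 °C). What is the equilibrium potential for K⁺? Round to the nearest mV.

-90 mV

E = (58.5/z) · log₁₀([K⁺]_out/[K⁺]_in) with z = +1.
= (58.5/1) · log₁₀(4.21/143) = 58.50 · log₁₀(0.02944)
= 58.50 · (-1.5311) = -89.57 mV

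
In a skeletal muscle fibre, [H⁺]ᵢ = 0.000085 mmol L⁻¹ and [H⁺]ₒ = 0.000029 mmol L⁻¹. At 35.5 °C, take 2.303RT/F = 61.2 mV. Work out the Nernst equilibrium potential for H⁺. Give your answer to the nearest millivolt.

E = (61.2/z) · log₁₀([H⁺]_out/[H⁺]_in) with z = +1.
= (61.2/1) · log₁₀(0.000029/0.000085) = 61.20 · log₁₀(0.3412)
= 61.20 · (-0.4670) = -28.58 mV

-29 mV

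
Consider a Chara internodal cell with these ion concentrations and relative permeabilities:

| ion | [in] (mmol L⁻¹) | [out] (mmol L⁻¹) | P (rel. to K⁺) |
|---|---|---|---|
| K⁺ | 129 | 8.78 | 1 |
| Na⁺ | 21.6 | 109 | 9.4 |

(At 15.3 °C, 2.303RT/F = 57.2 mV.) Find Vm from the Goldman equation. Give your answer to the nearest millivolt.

Vm = 57.2 · log₁₀[(Σ P·[cation]ₒ + Σ P·[anion]ᵢ) / (Σ P·[cation]ᵢ + Σ P·[anion]ₒ)]
Numerator = 1×8.78 + 9.4×109 = 1033
Denominator = 1×129 + 9.4×21.6 = 332
Vm = 57.2 · log₁₀(3.1122) = 57.2 × (0.4931) = 28.20 mV

28 mV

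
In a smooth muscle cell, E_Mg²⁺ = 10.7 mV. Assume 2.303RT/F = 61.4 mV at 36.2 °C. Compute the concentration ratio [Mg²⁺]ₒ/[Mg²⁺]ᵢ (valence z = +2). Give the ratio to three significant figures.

log₁₀([out]/[in]) = E·z/(61.4) = 10.7 × 2 / 61.4 = 0.3485
[out]/[in] = 10^(0.3485) = 2.231

2.23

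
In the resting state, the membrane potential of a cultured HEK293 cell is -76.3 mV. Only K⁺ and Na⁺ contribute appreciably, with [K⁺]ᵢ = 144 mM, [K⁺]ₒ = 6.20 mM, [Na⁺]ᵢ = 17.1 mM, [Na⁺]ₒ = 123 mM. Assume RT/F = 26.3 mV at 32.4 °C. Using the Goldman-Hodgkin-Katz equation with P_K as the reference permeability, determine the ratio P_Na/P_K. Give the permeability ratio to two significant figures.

Let α = P_Na/P_K. GHK: Vm = 26.3·ln[(Kₒ + α·Naₒ)/(Kᵢ + α·Naᵢ)].
e^(Vm/26.3) = e^(-76.3/26.3) = 0.05496
So 0.05496·(Kᵢ + α·Naᵢ) = Kₒ + α·Naₒ → α = (0.05496·144.0 − 6.2) / (123.0 − 0.05496·17.1)
α = (7.914 − 6.2) / (123.0 − 0.9398) = 1.714/122.1 = 0.01404

0.014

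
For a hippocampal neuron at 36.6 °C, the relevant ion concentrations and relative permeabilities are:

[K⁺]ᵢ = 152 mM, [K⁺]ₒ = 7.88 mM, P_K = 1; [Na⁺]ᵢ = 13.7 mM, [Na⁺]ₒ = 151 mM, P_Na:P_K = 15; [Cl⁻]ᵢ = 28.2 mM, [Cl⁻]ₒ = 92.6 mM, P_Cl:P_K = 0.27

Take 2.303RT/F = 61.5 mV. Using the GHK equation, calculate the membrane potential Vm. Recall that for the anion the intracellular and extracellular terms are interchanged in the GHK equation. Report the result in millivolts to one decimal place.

47.7 mV

Vm = 61.5 · log₁₀[(Σ P·[cation]ₒ + Σ P·[anion]ᵢ) / (Σ P·[cation]ᵢ + Σ P·[anion]ₒ)]
Numerator = 1×7.88 + 15×151 + 0.27×28.2 = 2280
Denominator = 1×152 + 15×13.7 + 0.27×92.6 = 382.5
Vm = 61.5 · log₁₀(5.962) = 61.5 × (0.7754) = 47.69 mV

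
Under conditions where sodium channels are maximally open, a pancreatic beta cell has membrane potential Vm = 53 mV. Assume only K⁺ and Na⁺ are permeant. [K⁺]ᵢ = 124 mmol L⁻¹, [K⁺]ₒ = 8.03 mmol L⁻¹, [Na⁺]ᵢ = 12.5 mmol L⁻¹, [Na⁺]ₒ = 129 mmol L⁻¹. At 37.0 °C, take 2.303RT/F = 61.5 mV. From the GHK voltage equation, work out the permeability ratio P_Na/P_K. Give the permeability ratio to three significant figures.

23.5

Let α = P_Na/P_K. GHK: Vm = 61.5·log₁₀[(Kₒ + α·Naₒ)/(Kᵢ + α·Naᵢ)].
10^(Vm/61.5) = 10^(53.0/61.5) = 7.2743
So 7.2743·(Kᵢ + α·Naᵢ) = Kₒ + α·Naₒ → α = (7.2743·124.0 − 8.03) / (129.0 − 7.2743·12.5)
α = (902 − 8.03) / (129.0 − 90.93) = 894/38.07 = 23.48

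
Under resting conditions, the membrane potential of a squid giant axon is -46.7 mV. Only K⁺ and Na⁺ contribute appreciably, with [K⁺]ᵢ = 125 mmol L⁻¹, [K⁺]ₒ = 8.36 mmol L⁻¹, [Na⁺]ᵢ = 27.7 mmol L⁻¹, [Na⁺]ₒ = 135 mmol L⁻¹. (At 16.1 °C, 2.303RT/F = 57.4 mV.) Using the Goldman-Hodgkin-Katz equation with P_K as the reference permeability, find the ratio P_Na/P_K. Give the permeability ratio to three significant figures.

0.0829

Let α = P_Na/P_K. GHK: Vm = 57.4·log₁₀[(Kₒ + α·Naₒ)/(Kᵢ + α·Naᵢ)].
10^(Vm/57.4) = 10^(-46.7/57.4) = 0.15361
So 0.15361·(Kᵢ + α·Naᵢ) = Kₒ + α·Naₒ → α = (0.15361·125.0 − 8.36) / (135.0 − 0.15361·27.7)
α = (19.2 − 8.36) / (135.0 − 4.255) = 10.84/130.7 = 0.08292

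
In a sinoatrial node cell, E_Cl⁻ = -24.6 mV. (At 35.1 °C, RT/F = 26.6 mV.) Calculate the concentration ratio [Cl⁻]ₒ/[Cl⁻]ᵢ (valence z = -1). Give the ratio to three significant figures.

2.52

ln([out]/[in]) = E·z/(26.6) = -24.6 × -1 / 26.6 = 0.9248
[out]/[in] = e^(0.9248) = 2.521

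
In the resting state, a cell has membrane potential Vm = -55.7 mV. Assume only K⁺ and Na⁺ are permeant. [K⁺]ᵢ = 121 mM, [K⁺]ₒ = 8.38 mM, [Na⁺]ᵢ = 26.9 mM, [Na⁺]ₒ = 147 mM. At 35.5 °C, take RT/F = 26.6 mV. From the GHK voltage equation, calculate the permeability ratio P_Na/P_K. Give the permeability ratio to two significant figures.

Let α = P_Na/P_K. GHK: Vm = 26.6·ln[(Kₒ + α·Naₒ)/(Kᵢ + α·Naᵢ)].
e^(Vm/26.6) = e^(-55.7/26.6) = 0.1232
So 0.1232·(Kᵢ + α·Naᵢ) = Kₒ + α·Naₒ → α = (0.1232·121.0 − 8.38) / (147.0 − 0.1232·26.9)
α = (14.91 − 8.38) / (147.0 − 3.314) = 6.527/143.7 = 0.04542

0.045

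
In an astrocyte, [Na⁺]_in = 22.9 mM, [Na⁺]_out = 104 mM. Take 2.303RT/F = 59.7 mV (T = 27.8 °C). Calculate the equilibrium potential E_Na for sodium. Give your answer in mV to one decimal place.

E = (59.7/z) · log₁₀([Na⁺]_out/[Na⁺]_in) with z = +1.
= (59.7/1) · log₁₀(104/22.9) = 59.70 · log₁₀(4.541)
= 59.70 · (0.6572) = 39.23 mV

39.2 mV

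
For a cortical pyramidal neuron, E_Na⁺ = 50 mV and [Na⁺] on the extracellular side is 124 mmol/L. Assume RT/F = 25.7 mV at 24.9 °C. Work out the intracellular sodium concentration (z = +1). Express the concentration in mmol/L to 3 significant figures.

17.7 mmol/L

Nernst: E = (25.7/1) · ln([out]/[in]), so ln([out]/[in]) = 50.0 × 1 / 25.7 = 1.9455.
[out]/[in] = e^(1.9455) = 6.997.
[in] = 124 / 6.997 = 17.72 mmol/L.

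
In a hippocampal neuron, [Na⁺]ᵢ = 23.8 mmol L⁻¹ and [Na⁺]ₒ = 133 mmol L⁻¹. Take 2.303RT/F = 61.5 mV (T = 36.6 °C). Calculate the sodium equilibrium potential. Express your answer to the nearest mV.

E = (61.5/z) · log₁₀([Na⁺]_out/[Na⁺]_in) with z = +1.
= (61.5/1) · log₁₀(133/23.8) = 61.50 · log₁₀(5.588)
= 61.50 · (0.7473) = 45.96 mV

46 mV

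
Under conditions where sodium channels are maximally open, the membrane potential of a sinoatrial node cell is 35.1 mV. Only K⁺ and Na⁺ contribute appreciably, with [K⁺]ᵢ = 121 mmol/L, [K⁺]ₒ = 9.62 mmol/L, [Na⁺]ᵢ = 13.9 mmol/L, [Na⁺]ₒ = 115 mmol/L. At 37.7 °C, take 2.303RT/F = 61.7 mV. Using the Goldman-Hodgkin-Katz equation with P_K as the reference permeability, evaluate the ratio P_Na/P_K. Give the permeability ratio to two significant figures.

6.9

Let α = P_Na/P_K. GHK: Vm = 61.7·log₁₀[(Kₒ + α·Naₒ)/(Kᵢ + α·Naᵢ)].
10^(Vm/61.7) = 10^(35.1/61.7) = 3.7058
So 3.7058·(Kᵢ + α·Naᵢ) = Kₒ + α·Naₒ → α = (3.7058·121.0 − 9.62) / (115.0 − 3.7058·13.9)
α = (448.4 − 9.62) / (115.0 − 51.51) = 438.8/63.49 = 6.911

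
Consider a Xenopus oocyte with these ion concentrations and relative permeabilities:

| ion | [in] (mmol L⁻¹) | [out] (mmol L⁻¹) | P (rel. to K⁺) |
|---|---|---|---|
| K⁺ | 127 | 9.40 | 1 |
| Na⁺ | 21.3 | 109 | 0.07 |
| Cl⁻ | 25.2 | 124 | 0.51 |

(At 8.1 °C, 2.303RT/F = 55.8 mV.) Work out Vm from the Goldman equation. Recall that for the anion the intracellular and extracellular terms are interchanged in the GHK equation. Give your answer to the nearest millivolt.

Vm = 55.8 · log₁₀[(Σ P·[cation]ₒ + Σ P·[anion]ᵢ) / (Σ P·[cation]ᵢ + Σ P·[anion]ₒ)]
Numerator = 1×9.40 + 0.07×109 + 0.51×25.2 = 29.88
Denominator = 1×127 + 0.07×21.3 + 0.51×124 = 191.7
Vm = 55.8 · log₁₀(0.15585) = 55.8 × (-0.8073) = -45.05 mV

-45 mV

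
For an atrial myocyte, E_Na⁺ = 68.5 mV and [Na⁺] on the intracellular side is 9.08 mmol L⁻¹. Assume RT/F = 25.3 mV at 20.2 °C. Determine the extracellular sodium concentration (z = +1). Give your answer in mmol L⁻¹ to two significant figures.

140 mmol L⁻¹

Nernst: E = (25.3/1) · ln([out]/[in]), so ln([out]/[in]) = 68.5 × 1 / 25.3 = 2.7075.
[out]/[in] = e^(2.7075) = 14.99.
[out] = 14.99 × 9.08 = 136.1 mmol L⁻¹.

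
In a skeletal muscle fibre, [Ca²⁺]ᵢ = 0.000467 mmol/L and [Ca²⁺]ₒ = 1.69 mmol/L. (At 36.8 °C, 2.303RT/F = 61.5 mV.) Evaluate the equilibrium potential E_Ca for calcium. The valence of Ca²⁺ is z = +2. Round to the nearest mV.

E = (61.5/z) · log₁₀([Ca²⁺]_out/[Ca²⁺]_in) with z = +2.
= (61.5/2) · log₁₀(1.69/0.000467) = 30.75 · log₁₀(3619)
= 30.75 · (3.5586) = 109.43 mV

109 mV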